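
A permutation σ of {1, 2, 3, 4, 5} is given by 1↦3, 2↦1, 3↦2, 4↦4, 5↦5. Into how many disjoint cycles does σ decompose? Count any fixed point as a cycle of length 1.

Cycle decomposition: (1 3 2) (4) (5).
3 cycles.

3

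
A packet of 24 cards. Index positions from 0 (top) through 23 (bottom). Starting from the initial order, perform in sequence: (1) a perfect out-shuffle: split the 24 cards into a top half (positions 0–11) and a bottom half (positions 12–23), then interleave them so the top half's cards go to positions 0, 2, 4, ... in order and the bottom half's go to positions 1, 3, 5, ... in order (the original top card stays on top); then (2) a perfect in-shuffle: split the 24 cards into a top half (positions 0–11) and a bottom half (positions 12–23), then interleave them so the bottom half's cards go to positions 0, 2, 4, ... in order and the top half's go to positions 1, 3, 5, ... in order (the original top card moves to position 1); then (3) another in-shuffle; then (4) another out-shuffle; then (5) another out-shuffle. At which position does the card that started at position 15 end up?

1

Track the card from position 15 forward through each operation:
  after op 1 (out-shuffle): 15 → 7
  after op 2 (in-shuffle): 7 → 15
  after op 3 (in-shuffle): 15 → 6
  after op 4 (out-shuffle): 6 → 12
  after op 5 (out-shuffle): 12 → 1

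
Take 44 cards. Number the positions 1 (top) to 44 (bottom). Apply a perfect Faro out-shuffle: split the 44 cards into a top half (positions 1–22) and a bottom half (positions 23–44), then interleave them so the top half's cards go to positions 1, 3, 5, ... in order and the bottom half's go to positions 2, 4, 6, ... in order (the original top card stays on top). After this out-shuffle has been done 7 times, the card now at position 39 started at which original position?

Work backwards from position 39, undoing one out-shuffle at a time:
39 ← 20 ← 32 ← 38 ← 41 ← 21 ← 11 ← 6
So the card now at position 39 started at position 6.

6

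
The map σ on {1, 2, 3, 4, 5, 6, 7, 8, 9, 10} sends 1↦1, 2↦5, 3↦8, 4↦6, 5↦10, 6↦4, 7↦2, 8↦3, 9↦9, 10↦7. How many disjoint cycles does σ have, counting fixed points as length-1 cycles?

5

Cycle decomposition: (1) (2 5 10 7) (3 8) (4 6) (9).
5 cycles.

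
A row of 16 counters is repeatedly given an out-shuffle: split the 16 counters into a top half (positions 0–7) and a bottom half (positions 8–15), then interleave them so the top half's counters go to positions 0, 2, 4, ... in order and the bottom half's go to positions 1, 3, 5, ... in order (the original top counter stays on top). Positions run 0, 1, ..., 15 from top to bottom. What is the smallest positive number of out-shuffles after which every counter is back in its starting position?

4

The out-shuffle permutes the 16 positions with cycle lengths [1, 1, 2, 4, 4, 4].
Every counter is home exactly when every cycle has completed a whole number of laps, i.e. after lcm(1, 2, 4) = 4 out-shuffles.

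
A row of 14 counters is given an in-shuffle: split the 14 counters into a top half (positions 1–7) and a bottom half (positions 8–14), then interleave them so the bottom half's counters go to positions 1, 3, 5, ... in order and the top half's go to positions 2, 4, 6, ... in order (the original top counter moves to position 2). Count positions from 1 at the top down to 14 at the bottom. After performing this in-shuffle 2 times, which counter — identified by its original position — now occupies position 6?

9

Work backwards from position 6, undoing one in-shuffle at a time:
6 ← 3 ← 9
So the counter now at position 6 started at position 9.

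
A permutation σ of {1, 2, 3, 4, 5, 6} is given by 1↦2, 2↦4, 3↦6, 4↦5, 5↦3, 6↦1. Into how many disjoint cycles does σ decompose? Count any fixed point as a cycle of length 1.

Cycle decomposition: (1 2 4 5 3 6).
1 cycle.

1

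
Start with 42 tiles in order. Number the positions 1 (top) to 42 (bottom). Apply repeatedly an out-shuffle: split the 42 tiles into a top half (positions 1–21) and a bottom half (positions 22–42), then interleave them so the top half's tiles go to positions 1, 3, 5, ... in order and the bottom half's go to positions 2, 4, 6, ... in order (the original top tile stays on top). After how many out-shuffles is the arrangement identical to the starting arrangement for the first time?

20

The out-shuffle permutes the 42 positions with cycle lengths [1, 1, 20, 20].
Every tile is home exactly when every cycle has completed a whole number of laps, i.e. after lcm(1, 20) = 20 out-shuffles.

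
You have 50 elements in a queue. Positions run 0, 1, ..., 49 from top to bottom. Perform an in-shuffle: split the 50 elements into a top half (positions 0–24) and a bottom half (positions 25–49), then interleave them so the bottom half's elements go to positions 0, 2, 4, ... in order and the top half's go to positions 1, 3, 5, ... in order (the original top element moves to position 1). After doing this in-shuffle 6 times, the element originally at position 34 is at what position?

Track the element's position through each in-shuffle:
34 → 18 → 37 → 24 → 49 → 48 → 46

46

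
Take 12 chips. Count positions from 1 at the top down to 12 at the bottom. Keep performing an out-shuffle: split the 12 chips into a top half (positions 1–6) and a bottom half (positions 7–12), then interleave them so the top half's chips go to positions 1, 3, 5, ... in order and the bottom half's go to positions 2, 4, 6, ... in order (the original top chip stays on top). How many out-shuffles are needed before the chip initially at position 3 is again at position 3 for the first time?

10

Follow position 3 under repeated out-shuffles:
3 → 5 → 9 → 6 → 11 → 10 → 8 → 4 → 7 → 2 → 3
It first returns after 10 out-shuffles.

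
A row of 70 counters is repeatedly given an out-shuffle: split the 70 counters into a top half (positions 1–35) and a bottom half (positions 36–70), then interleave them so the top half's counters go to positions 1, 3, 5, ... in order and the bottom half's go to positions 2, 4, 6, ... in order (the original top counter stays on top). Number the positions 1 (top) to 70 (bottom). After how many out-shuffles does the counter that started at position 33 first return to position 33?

22

Follow position 33 under repeated out-shuffles:
33 → 65 → 60 → 50 → 30 → 59 → 48 → 26 → ... → 33 (length 22)
It first returns after 22 out-shuffles.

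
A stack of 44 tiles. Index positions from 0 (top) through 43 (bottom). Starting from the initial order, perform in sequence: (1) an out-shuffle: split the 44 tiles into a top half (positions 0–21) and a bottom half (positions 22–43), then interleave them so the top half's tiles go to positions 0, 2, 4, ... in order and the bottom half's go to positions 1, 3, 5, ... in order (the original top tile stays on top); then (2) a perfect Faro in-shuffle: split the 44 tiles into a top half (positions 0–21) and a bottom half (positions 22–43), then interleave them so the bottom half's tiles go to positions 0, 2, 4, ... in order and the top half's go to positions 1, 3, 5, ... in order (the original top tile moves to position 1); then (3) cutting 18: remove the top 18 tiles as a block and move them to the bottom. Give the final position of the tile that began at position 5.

3

Track the tile from position 5 forward through each operation:
  after op 1 (out-shuffle): 5 → 10
  after op 2 (in-shuffle): 10 → 21
  after op 3 (cut 18): 21 → 3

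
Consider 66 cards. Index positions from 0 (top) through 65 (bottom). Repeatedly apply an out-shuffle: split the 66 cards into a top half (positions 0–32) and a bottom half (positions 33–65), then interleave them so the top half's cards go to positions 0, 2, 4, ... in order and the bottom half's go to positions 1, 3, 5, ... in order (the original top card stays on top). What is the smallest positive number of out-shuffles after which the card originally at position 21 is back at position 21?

12

Follow position 21 under repeated out-shuffles:
21 → 42 → 19 → 38 → 11 → 22 → 44 → 23 → 46 → 27 → 54 → 43 → 21
It first returns after 12 out-shuffles.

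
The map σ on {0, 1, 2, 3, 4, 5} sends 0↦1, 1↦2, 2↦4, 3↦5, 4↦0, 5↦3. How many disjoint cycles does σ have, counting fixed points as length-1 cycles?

2

Cycle decomposition: (0 1 2 4) (3 5).
2 cycles.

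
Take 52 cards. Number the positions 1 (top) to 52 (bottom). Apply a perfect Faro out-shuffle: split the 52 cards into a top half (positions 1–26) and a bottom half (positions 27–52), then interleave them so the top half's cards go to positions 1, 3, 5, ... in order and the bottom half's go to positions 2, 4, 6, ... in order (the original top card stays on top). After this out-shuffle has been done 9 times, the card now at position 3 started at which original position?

Work backwards from position 3, undoing one out-shuffle at a time:
3 ← 2 ← 27 ← 14 ← 33 ← 17 ← 9 ← 5 ← 3 ← 2
So the card now at position 3 started at position 2.

2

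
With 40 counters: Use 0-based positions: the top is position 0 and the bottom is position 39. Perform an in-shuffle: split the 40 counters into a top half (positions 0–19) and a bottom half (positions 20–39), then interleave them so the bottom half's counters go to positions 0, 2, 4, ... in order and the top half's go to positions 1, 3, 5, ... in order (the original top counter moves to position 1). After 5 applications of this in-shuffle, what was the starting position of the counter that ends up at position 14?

11

Work backwards from position 14, undoing one in-shuffle at a time:
14 ← 27 ← 13 ← 6 ← 23 ← 11
So the counter now at position 14 started at position 11.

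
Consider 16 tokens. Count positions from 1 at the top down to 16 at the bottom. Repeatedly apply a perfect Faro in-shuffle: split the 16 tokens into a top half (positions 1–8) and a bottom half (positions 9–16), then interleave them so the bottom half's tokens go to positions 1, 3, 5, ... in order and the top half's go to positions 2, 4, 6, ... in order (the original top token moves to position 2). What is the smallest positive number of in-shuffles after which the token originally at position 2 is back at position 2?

Follow position 2 under repeated in-shuffles:
2 → 4 → 8 → 16 → 15 → 13 → 9 → 1 → 2
It first returns after 8 in-shuffles.

8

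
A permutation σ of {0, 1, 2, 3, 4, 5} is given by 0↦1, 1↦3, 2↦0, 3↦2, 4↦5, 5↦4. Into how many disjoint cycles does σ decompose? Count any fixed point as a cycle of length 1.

Cycle decomposition: (0 1 3 2) (4 5).
2 cycles.

2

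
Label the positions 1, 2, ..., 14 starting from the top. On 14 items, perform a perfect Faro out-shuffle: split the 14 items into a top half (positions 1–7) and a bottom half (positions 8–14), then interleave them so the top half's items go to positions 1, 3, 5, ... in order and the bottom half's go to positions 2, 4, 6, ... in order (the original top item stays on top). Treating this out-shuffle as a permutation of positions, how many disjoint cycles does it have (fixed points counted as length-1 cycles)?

3

Trace each unvisited position around until it returns:
(1) (2 3 5 9 4 7 ... len 12) (14)
3 cycles in total.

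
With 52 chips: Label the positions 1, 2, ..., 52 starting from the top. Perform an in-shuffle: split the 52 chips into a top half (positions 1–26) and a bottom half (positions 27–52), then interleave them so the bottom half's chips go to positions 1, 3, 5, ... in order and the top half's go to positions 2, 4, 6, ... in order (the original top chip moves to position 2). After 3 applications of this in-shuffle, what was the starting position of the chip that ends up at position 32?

4

Work backwards from position 32, undoing one in-shuffle at a time:
32 ← 16 ← 8 ← 4
So the chip now at position 32 started at position 4.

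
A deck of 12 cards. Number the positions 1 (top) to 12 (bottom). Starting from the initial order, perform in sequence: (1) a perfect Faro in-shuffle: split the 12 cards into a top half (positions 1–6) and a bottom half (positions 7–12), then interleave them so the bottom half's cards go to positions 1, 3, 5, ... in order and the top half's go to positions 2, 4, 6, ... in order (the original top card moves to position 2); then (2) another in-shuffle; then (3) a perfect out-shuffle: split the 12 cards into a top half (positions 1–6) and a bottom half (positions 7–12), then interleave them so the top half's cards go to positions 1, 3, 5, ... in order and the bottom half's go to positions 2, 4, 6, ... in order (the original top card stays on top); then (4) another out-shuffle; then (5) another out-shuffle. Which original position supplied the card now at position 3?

1

Undo the operations in reverse order, starting from position 3:
  undo op 5 (out-shuffle, from top half): 3 ← 2
  undo op 4 (out-shuffle, from bottom half): 2 ← 7
  undo op 3 (out-shuffle, from top half): 7 ← 4
  undo op 2 (in-shuffle, from top half): 4 ← 2
  undo op 1 (in-shuffle, from top half): 2 ← 1
So the card at position 3 came from original position 1.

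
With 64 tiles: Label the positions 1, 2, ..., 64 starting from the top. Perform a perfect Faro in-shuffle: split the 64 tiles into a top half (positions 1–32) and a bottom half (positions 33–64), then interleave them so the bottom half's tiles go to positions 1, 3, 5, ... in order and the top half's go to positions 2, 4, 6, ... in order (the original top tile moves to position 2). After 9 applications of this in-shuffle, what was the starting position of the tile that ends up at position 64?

57

Work backwards from position 64, undoing one in-shuffle at a time:
64 ← 32 ← 16 ← 8 ← 4 ← 2 ← 1 ← 33 ← 49 ← 57
So the tile now at position 64 started at position 57.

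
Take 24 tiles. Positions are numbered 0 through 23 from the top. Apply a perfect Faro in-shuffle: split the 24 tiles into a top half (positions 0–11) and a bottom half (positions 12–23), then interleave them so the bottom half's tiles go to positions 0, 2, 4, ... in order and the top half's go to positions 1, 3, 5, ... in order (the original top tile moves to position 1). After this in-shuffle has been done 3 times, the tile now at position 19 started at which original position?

14

Work backwards from position 19, undoing one in-shuffle at a time:
19 ← 9 ← 4 ← 14
So the tile now at position 19 started at position 14.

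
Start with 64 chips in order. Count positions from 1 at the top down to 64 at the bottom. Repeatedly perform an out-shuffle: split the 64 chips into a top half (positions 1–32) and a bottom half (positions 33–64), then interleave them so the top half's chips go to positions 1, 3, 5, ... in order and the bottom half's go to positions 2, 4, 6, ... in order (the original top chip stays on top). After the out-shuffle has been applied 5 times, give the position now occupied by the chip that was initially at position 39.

Track the chip's position through each out-shuffle:
39 → 14 → 27 → 53 → 42 → 20

20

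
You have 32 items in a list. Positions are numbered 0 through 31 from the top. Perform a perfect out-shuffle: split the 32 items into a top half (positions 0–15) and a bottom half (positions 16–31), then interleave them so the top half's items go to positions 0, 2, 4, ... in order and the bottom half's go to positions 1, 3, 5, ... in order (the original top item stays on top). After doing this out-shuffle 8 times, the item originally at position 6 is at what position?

17

Track the item's position through each out-shuffle:
6 → 12 → 24 → 17 → 3 → 6 → 12 → 24 → 17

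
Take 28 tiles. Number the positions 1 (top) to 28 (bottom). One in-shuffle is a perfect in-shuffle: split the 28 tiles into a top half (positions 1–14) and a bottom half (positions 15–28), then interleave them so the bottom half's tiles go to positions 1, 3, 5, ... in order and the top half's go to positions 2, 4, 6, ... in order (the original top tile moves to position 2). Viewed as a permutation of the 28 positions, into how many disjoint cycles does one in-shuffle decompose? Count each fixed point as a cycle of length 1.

Trace each unvisited position around until it returns:
(1 2 4 8 16 3 ... len 28)
1 cycle in total.

1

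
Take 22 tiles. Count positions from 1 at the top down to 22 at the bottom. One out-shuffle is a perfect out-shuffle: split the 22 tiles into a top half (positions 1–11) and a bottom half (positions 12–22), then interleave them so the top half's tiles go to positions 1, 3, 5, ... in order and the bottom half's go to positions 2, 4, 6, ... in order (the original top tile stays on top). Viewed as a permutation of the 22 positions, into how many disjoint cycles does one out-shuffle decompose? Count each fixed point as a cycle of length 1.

7

Trace each unvisited position around until it returns:
(1) (2 3 5 9 17 12) (4 7 13) (6 11 21 20 18 14) (8 15) (10 19 16) (22)
7 cycles in total.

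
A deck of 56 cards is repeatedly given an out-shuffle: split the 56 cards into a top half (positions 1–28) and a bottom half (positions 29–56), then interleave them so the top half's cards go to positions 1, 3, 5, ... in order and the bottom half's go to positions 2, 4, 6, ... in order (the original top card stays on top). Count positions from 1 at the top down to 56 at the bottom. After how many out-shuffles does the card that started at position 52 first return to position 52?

Follow position 52 under repeated out-shuffles:
52 → 48 → 40 → 24 → 47 → 38 → 20 → 39 → 22 → 43 → 30 → 4 → 7 → 13 → 25 → 49 → 42 → 28 → 55 → 54 → 52
It first returns after 20 out-shuffles.

20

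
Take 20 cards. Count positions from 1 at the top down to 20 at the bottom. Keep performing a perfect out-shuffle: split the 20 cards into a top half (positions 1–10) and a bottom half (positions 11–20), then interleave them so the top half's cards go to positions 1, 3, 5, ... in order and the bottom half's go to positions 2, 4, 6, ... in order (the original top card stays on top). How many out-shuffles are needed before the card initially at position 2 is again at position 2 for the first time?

Follow position 2 under repeated out-shuffles:
2 → 3 → 5 → 9 → 17 → 14 → 8 → 15 → 10 → 19 → 18 → 16 → 12 → 4 → 7 → 13 → 6 → 11 → 2
It first returns after 18 out-shuffles.

18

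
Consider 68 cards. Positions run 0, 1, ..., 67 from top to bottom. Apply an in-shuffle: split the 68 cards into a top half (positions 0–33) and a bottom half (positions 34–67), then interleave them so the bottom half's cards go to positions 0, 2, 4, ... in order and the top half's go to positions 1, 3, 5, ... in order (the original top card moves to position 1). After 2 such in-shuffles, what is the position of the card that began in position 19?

Track the card's position through each in-shuffle:
19 → 39 → 10

10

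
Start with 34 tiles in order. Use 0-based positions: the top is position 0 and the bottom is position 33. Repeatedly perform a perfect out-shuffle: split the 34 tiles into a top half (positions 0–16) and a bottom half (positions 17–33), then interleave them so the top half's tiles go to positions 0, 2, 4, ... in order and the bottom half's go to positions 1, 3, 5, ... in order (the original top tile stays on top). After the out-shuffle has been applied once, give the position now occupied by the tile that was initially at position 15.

Track the tile's position through each out-shuffle:
15 → 30

30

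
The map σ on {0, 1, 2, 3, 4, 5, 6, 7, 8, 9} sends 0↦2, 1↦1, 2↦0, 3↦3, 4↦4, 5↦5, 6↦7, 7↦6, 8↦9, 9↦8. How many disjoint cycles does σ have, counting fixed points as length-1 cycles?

7

Cycle decomposition: (0 2) (1) (3) (4) (5) (6 7) (8 9).
7 cycles.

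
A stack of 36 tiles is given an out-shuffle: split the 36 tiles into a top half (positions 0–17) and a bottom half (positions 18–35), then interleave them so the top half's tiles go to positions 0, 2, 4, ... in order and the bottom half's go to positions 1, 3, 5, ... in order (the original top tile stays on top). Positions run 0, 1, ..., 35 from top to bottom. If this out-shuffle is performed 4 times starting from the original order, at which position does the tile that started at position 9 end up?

4

Track the tile's position through each out-shuffle:
9 → 18 → 1 → 2 → 4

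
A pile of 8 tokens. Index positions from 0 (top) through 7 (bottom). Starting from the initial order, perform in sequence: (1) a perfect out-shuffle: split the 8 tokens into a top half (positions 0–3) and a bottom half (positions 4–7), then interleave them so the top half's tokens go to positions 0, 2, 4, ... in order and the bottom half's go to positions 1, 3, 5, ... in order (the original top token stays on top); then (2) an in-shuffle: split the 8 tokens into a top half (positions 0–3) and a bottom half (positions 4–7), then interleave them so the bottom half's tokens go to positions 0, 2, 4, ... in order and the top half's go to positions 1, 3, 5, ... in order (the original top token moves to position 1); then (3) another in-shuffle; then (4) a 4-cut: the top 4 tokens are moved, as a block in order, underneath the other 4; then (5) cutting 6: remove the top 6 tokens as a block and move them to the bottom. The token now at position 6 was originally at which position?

3

Undo the operations in reverse order, starting from position 6:
  undo op 5 (cut 6): 6 ← 4
  undo op 4 (cut 4): 4 ← 0
  undo op 3 (in-shuffle, from bottom half): 0 ← 4
  undo op 2 (in-shuffle, from bottom half): 4 ← 6
  undo op 1 (out-shuffle, from top half): 6 ← 3
So the token at position 6 came from original position 3.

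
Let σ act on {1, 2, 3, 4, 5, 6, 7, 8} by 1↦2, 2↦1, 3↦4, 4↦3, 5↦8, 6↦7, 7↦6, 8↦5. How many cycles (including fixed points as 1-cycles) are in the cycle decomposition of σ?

4

Cycle decomposition: (1 2) (3 4) (5 8) (6 7).
4 cycles.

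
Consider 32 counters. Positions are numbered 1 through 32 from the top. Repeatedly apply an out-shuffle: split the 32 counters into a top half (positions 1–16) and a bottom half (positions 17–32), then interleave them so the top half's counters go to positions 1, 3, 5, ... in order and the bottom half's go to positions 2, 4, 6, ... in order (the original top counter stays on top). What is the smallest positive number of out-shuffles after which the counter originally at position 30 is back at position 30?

5

Follow position 30 under repeated out-shuffles:
30 → 28 → 24 → 16 → 31 → 30
It first returns after 5 out-shuffles.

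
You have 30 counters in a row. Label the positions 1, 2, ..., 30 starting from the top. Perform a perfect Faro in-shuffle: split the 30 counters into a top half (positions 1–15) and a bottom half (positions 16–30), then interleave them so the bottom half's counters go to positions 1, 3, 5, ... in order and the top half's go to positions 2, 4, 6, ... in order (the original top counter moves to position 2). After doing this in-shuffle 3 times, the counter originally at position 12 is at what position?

3

Track the counter's position through each in-shuffle:
12 → 24 → 17 → 3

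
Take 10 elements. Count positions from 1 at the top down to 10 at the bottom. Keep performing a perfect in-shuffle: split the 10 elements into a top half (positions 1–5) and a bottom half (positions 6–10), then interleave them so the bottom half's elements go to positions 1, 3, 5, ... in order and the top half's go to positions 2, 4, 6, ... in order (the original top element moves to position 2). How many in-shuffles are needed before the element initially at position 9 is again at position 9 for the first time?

10

Follow position 9 under repeated in-shuffles:
9 → 7 → 3 → 6 → 1 → 2 → 4 → 8 → 5 → 10 → 9
It first returns after 10 in-shuffles.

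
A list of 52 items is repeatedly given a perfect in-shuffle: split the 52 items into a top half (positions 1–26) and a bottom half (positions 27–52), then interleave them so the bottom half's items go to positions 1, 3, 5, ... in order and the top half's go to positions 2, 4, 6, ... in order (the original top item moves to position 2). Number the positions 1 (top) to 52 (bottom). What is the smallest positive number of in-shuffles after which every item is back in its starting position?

52

The in-shuffle permutes the 52 positions with cycle lengths [52].
Every item is home exactly when every cycle has completed a whole number of laps, i.e. after lcm(52) = 52 in-shuffles.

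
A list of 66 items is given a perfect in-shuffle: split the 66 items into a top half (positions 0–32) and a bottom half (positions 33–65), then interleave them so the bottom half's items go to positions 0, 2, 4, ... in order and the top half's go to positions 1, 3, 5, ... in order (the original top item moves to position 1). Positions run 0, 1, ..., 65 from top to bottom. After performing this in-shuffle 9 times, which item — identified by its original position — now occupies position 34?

45

Work backwards from position 34, undoing one in-shuffle at a time:
34 ← 50 ← 58 ← 62 ← 64 ← 65 ← 32 ← 49 ← 24 ← 45
So the item now at position 34 started at position 45.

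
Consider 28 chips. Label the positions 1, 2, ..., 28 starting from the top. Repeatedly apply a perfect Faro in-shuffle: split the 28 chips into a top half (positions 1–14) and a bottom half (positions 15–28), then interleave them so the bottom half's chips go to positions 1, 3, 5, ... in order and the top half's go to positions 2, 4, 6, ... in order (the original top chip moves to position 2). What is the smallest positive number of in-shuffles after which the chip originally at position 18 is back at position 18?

28

Follow position 18 under repeated in-shuffles:
18 → 7 → 14 → 28 → 27 → 25 → 21 → 13 → ... → 18 (length 28)
It first returns after 28 in-shuffles.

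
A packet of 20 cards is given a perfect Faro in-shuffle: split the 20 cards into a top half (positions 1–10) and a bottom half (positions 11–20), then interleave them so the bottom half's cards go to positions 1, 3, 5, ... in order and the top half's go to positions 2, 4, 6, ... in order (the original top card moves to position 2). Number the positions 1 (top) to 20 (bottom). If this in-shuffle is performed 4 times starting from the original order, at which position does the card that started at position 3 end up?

Track the card's position through each in-shuffle:
3 → 6 → 12 → 3 → 6

6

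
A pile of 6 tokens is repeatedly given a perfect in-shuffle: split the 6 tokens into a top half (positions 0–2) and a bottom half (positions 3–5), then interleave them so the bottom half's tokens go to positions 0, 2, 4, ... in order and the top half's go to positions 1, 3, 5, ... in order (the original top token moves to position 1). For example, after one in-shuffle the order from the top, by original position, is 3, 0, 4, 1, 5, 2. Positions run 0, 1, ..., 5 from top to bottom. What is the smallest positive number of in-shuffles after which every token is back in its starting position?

The in-shuffle permutes the 6 positions with cycle lengths [3, 3].
Every token is home exactly when every cycle has completed a whole number of laps, i.e. after lcm(3) = 3 in-shuffles.

3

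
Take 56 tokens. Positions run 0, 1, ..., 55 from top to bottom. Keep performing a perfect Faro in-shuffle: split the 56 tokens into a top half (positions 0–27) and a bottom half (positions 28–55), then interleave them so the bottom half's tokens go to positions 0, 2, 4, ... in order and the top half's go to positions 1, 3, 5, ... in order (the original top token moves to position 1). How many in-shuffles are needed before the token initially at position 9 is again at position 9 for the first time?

18

Follow position 9 under repeated in-shuffles:
9 → 19 → 39 → 22 → 45 → 34 → 12 → 25 → 51 → 46 → 36 → 16 → 33 → 10 → 21 → 43 → 30 → 4 → 9
It first returns after 18 in-shuffles.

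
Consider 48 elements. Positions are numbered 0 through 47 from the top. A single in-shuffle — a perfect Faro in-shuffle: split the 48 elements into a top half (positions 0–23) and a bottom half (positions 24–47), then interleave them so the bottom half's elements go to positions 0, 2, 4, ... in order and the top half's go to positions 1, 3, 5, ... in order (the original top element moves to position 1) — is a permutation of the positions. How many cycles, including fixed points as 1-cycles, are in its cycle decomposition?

Trace each unvisited position around until it returns:
(0 1 3 7 15 31 ... len 21) (2 5 11 23 47 46 ... len 21) (6 13 27) (20 41 34)
4 cycles in total.

4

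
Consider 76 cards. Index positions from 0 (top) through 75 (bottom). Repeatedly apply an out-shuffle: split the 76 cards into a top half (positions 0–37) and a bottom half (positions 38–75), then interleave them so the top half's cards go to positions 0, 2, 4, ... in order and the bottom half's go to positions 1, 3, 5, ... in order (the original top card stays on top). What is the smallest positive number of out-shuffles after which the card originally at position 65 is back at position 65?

4

Follow position 65 under repeated out-shuffles:
65 → 55 → 35 → 70 → 65
It first returns after 4 out-shuffles.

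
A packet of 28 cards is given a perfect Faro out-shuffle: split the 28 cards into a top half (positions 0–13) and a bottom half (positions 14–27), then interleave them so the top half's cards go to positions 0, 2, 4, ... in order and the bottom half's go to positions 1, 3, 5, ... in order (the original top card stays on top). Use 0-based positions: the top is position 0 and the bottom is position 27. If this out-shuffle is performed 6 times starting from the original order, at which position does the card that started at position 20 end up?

11

Track the card's position through each out-shuffle:
20 → 13 → 26 → 25 → 23 → 19 → 11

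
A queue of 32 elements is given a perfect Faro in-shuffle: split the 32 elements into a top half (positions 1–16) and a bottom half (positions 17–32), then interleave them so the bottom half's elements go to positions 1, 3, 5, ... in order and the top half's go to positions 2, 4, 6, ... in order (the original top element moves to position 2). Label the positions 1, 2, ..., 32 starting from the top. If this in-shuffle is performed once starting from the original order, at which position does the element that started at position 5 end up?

Track the element's position through each in-shuffle:
5 → 10

10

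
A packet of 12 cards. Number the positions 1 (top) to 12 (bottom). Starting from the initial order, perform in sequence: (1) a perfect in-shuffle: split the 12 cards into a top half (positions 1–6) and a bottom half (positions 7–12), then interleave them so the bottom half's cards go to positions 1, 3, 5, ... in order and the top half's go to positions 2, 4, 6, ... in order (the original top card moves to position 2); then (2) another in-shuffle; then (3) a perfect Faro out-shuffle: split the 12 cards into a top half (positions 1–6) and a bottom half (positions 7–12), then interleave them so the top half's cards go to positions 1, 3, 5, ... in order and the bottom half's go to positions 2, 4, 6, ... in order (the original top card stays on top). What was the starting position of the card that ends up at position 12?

Undo the operations in reverse order, starting from position 12:
  undo op 3 (out-shuffle, from bottom half): 12 ← 12
  undo op 2 (in-shuffle, from top half): 12 ← 6
  undo op 1 (in-shuffle, from top half): 6 ← 3
So the card at position 12 came from original position 3.

3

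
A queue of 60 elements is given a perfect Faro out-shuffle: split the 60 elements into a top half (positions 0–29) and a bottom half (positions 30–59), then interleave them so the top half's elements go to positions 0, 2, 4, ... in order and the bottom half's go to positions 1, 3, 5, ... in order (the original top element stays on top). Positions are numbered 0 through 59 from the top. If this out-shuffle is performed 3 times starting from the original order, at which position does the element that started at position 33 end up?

Track the element's position through each out-shuffle:
33 → 7 → 14 → 28

28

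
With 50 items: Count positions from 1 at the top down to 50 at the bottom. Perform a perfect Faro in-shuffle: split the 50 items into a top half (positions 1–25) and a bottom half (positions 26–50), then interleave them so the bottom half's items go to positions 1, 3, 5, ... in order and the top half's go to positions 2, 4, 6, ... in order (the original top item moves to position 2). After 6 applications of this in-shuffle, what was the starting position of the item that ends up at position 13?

Work backwards from position 13, undoing one in-shuffle at a time:
13 ← 32 ← 16 ← 8 ← 4 ← 2 ← 1
So the item now at position 13 started at position 1.

1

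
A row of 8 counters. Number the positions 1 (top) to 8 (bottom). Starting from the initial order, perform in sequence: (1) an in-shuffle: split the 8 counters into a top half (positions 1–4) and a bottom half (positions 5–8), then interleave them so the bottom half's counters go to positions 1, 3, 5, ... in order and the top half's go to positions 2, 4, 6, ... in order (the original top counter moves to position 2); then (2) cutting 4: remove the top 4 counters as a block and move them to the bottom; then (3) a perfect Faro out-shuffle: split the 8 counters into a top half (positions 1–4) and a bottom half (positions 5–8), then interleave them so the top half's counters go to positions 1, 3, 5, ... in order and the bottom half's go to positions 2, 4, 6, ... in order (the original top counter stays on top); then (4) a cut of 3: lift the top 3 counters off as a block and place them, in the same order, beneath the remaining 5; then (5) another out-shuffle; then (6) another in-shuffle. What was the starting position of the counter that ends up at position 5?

Undo the operations in reverse order, starting from position 5:
  undo op 6 (in-shuffle, from bottom half): 5 ← 7
  undo op 5 (out-shuffle, from top half): 7 ← 4
  undo op 4 (cut 3): 4 ← 7
  undo op 3 (out-shuffle, from top half): 7 ← 4
  undo op 2 (cut 4): 4 ← 8
  undo op 1 (in-shuffle, from top half): 8 ← 4
So the counter at position 5 came from original position 4.

4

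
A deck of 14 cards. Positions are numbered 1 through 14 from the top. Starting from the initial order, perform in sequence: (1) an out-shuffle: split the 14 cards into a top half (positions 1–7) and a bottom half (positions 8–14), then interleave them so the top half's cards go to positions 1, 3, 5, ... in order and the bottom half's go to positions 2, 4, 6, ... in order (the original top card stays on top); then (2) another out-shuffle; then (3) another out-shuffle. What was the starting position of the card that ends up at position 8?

10

Undo the operations in reverse order, starting from position 8:
  undo op 3 (out-shuffle, from bottom half): 8 ← 11
  undo op 2 (out-shuffle, from top half): 11 ← 6
  undo op 1 (out-shuffle, from bottom half): 6 ← 10
So the card at position 8 came from original position 10.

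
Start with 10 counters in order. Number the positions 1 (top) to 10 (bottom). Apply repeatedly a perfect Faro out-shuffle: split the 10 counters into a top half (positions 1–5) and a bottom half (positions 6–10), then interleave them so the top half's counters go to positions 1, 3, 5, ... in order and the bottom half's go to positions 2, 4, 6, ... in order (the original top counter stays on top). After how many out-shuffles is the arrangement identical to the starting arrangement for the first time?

The out-shuffle permutes the 10 positions with cycle lengths [1, 1, 2, 6].
Every counter is home exactly when every cycle has completed a whole number of laps, i.e. after lcm(1, 2, 6) = 6 out-shuffles.

6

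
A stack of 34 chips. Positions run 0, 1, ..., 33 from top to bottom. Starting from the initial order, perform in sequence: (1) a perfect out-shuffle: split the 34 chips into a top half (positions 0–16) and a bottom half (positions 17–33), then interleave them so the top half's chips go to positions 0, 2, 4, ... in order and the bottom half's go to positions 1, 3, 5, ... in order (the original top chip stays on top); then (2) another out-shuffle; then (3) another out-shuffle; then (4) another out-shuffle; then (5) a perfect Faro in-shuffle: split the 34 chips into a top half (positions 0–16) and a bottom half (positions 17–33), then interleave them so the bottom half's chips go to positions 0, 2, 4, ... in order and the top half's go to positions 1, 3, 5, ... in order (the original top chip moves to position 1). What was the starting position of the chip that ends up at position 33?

Undo the operations in reverse order, starting from position 33:
  undo op 5 (in-shuffle, from top half): 33 ← 16
  undo op 4 (out-shuffle, from top half): 16 ← 8
  undo op 3 (out-shuffle, from top half): 8 ← 4
  undo op 2 (out-shuffle, from top half): 4 ← 2
  undo op 1 (out-shuffle, from top half): 2 ← 1
So the chip at position 33 came from original position 1.

1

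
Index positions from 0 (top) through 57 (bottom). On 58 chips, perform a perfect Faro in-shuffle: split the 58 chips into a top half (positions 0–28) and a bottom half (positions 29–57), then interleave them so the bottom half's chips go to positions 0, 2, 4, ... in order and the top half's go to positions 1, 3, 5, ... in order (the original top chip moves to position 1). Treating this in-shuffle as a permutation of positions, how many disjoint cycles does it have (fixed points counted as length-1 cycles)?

Trace each unvisited position around until it returns:
(0 1 3 7 15 31 ... len 58)
1 cycle in total.

1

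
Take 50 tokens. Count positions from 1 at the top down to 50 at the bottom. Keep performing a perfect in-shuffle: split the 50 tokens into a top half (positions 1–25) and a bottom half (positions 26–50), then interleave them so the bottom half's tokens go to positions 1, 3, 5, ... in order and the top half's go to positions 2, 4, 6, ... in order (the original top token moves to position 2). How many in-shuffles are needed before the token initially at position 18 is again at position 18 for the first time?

Follow position 18 under repeated in-shuffles:
18 → 36 → 21 → 42 → 33 → 15 → 30 → 9 → 18
It first returns after 8 in-shuffles.

8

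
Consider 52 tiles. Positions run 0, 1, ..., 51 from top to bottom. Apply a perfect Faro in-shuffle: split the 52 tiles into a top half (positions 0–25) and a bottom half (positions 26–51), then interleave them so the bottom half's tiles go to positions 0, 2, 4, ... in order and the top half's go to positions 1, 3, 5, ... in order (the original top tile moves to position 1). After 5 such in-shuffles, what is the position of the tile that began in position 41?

18

Track the tile's position through each in-shuffle:
41 → 30 → 8 → 17 → 35 → 18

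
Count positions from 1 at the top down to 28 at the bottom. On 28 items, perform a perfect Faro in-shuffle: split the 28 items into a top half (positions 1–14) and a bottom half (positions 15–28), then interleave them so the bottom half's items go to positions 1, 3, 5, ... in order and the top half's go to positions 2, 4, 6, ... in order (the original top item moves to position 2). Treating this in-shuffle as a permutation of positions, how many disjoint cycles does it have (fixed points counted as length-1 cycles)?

1

Trace each unvisited position around until it returns:
(1 2 4 8 16 3 ... len 28)
1 cycle in total.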